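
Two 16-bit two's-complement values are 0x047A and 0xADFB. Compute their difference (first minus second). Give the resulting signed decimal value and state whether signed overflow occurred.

0x047A = 0000010001111010 = 1146 (signed)
0xADFB = 1010110111111011 = -20997 (signed)
Subtract via negate-and-add: invert 1010110111111011 + 1 = 0101001000000101 (i.e. 20997).
  0000010001111010
+ 0101001000000101
= 0101011001111111
Result 0101011001111111: MSB = 0 → value 22143.
Both addends (after negating the subtrahend) are non-negative and so is the stored result: no signed overflow.

22143; no overflow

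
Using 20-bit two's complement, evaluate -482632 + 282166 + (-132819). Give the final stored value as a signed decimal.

-482632 + 282166 = -200466 (11001111000011101110)
-200466 + (-132819) = -333285 (10101110101000011011)

-333285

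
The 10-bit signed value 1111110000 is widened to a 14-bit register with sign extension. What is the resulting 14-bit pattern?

MSB of 1111110000 is 1; replicate it into the new high bits.
1111|1111110000 → 11111111110000 (still -16).

11111111110000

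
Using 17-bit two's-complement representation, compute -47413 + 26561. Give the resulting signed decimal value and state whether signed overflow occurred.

-47413 → 10100011011001011
26561 → 00110011111000001
  10100011011001011
+ 00110011111000001
= 11010111010001100
Result 11010111010001100: MSB = 1 → 110220 − 131072 = -20852.
Addends have opposite signs, so signed overflow cannot occur.

-20852; no overflow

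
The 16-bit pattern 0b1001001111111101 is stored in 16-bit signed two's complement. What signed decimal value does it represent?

MSB is 1, so the value is negative.
Invert: 0110110000000010. Add 1: 0110110000000011 = 27651. So the value is −27651.

-27651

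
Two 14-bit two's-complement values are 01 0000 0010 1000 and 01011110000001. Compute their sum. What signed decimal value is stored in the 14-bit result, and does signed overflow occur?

01 0000 0010 1000 → 01000000101000 = 4136 (signed)
01011110000001 = 6017 (signed)
  01000000101000
+ 01011110000001
= 10011110101001
Result 10011110101001: MSB = 1 → 10153 − 16384 = -6231.
Both addends are non-negative but the stored result is negative: signed overflow. The true value 4136 + 6017 = 10153 lies outside [-8192, 8191].

-6231; overflow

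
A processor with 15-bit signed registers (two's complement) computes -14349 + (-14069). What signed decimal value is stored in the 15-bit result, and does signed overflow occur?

-14349 → 100011111110011
-14069 → 100100100001011
  100011111110011
+ 100100100001011
= 001000011111110  (discard carry-out 1)
Result 001000011111110: MSB = 0 → value 4350.
Both addends are negative but the stored result is non-negative: signed overflow. The true value -14349 + (-14069) = -28418 lies outside [-16384, 16383].

4350; overflow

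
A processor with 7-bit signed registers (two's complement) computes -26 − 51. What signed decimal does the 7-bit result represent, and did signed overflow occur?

-26 → 1100110
51 → 0110011
Subtract via negate-and-add: invert 0110011 + 1 = 1001101 (i.e. -51).
  1100110
+ 1001101
= 0110011  (discard carry-out 1)
Result 0110011: MSB = 0 → value 51.
Both addends (after negating the subtrahend) are negative but the stored result is non-negative: signed overflow. The true value -26 − 51 = -77 lies outside [-64, 63].

51; overflow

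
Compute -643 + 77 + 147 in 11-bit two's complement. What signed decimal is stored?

-419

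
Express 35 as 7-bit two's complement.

35 is non-negative, so write it directly in 7 bits: 0100011.

0100011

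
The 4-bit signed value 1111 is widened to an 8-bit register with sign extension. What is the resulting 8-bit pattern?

11111111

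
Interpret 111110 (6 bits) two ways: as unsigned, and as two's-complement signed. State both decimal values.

Unsigned: 111110 = 62.
Signed: MSB=1 → 62 − 64 = -2.

unsigned = 62, signed = -2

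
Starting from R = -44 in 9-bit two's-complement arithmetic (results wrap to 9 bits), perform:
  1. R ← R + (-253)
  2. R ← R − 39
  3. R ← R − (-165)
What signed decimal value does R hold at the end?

Start: R = -44 = 111010100.
R = -44 + (-253) = -297; wraps to 215 = 011010111
R = 215 − 39 = 176 = 010110000
R = 176 − (-165) = 341; wraps to -171 = 101010101

-171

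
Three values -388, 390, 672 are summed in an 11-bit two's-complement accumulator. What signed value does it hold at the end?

674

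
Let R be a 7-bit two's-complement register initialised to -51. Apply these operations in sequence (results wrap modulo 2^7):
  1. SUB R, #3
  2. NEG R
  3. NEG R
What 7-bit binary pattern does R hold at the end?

1001010

Start: R = -51 = 1001101.
R = -51 − 3 = -54 = 1001010
R = −(-54) = 54 = 0110110
R = −(54) = -54 = 1001010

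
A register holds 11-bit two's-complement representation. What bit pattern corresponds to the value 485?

00111100101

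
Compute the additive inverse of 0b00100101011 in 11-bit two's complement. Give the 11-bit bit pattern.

Invert: 11011010100. Add 1: 11011010101.

11011010101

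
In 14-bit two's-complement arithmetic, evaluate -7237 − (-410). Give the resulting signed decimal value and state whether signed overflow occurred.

-7237 → 10001110111011
-410 → 11111001100110
Subtract via negate-and-add: invert 11111001100110 + 1 = 00000110011010 (i.e. 410).
  10001110111011
+ 00000110011010
= 10010101010101
Result 10010101010101: MSB = 1 → 9557 − 16384 = -6827.
Addends (after negating the subtrahend) have opposite signs, so signed overflow cannot occur.

-6827; no overflow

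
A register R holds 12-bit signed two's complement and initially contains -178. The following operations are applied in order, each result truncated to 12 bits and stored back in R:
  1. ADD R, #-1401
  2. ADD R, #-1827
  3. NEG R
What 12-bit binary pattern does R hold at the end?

Start: R = -178 = 111101001110.
R = -178 + (-1401) = -1579 = 100111010101
R = -1579 + (-1827) = -3406; wraps to 690 = 001010110010
R = −(690) = -690 = 110101001110

110101001110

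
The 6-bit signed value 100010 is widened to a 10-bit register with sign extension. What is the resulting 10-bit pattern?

1111100010

MSB of 100010 is 1; replicate it into the new high bits.
1111|100010 → 1111100010 (still -30).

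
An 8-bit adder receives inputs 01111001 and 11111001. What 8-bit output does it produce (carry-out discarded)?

01110010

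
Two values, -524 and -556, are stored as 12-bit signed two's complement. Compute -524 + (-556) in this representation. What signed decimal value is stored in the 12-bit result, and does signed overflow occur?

-1080; no overflow

-524 → 110111110100
-556 → 110111010100
  110111110100
+ 110111010100
= 101111001000  (discard carry-out 1)
Result 101111001000: MSB = 1 → 3016 − 4096 = -1080.
Both addends are negative and so is the stored result: no signed overflow.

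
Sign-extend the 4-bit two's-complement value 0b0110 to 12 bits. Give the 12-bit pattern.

000000000110

MSB of 0110 is 0; replicate it into the new high bits.
00000000|0110 → 000000000110 (still 6).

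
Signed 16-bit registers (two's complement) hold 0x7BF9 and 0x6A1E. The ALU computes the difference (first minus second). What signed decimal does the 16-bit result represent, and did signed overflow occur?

0x7BF9 = 0111101111111001 = 31737 (signed)
0x6A1E = 0110101000011110 = 27166 (signed)
Subtract via negate-and-add: invert 0110101000011110 + 1 = 1001010111100010 (i.e. -27166).
  0111101111111001
+ 1001010111100010
= 0001000111011011  (discard carry-out 1)
Result 0001000111011011: MSB = 0 → value 4571.
Addends (after negating the subtrahend) have opposite signs, so signed overflow cannot occur.

4571; no overflow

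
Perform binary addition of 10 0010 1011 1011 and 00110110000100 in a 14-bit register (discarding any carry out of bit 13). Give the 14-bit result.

11000000111111

  10001010111011
+ 00110110000100
= 11000000111111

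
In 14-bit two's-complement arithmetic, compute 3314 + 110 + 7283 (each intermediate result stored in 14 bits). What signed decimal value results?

3314 + 110 = 3424 (00110101100000)
3424 + 7283 = 10707 → wraps to -5677 (10100111010011)

-5677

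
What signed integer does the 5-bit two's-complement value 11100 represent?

-4

MSB is 1, so the value is negative.
Invert: 00011. Add 1: 00100 = 4. So the value is −4.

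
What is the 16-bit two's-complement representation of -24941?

|-24941| = 24941 = 0110000101101101 in 16 bits.
Invert the bits: 1001111010010010. Add 1: 1001111010010011.

1001111010010011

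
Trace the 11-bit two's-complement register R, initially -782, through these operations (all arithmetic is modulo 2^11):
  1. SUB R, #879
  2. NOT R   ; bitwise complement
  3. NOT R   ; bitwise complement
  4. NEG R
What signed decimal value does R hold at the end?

Start: R = -782 = 10011110010.
R = -782 − 879 = -1661; wraps to 387 = 00110000011
R = NOT 00110000011 = 11001111100 = -388
R = NOT 11001111100 = 00110000011 = 387
R = −(387) = -387 = 11001111101

-387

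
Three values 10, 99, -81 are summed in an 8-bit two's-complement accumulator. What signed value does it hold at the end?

28

10 + 99 = 109 (01101101)
109 + (-81) = 28 (00011100)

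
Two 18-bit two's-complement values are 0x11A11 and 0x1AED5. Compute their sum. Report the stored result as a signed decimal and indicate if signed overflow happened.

0x11A11 = 010001101000010001 = 72209 (signed)
0x1AED5 = 011010111011010101 = 110293 (signed)
  010001101000010001
+ 011010111011010101
= 101100100011100110
Result 101100100011100110: MSB = 1 → 182502 − 262144 = -79642.
Both addends are non-negative but the stored result is negative: signed overflow. The true value 72209 + 110293 = 182502 lies outside [-131072, 131071].

-79642; overflow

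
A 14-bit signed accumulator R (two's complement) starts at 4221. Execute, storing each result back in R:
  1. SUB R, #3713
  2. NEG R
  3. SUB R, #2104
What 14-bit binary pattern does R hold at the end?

11010111001100

Start: R = 4221 = 01000001111101.
R = 4221 − 3713 = 508 = 00000111111100
R = −(508) = -508 = 11111000000100
R = -508 − 2104 = -2612 = 11010111001100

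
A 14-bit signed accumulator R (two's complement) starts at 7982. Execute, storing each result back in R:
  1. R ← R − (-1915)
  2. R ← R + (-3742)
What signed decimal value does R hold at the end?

6155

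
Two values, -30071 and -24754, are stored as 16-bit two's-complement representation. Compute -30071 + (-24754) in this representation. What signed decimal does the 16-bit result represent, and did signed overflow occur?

10711; overflow

-30071 → 1000101010001001
-24754 → 1001111101001110
  1000101010001001
+ 1001111101001110
= 0010100111010111  (discard carry-out 1)
Result 0010100111010111: MSB = 0 → value 10711.
Both addends are negative but the stored result is non-negative: signed overflow. The true value -30071 + (-24754) = -54825 lies outside [-32768, 32767].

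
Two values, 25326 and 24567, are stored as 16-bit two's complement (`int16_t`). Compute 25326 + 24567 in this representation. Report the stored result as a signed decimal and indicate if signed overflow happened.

25326 → 0110001011101110
24567 → 0101111111110111
  0110001011101110
+ 0101111111110111
= 1100001011100101
Result 1100001011100101: MSB = 1 → 49893 − 65536 = -15643.
Both addends are non-negative but the stored result is negative: signed overflow. The true value 25326 + 24567 = 49893 lies outside [-32768, 32767].

-15643; overflow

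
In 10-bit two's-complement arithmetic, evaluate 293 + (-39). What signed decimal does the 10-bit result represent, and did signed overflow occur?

254; no overflow

293 → 0100100101
-39 → 1111011001
  0100100101
+ 1111011001
= 0011111110  (discard carry-out 1)
Result 0011111110: MSB = 0 → value 254.
Addends have opposite signs, so signed overflow cannot occur.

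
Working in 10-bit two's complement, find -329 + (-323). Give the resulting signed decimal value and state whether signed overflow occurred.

372; overflow

-329 → 1010110111
-323 → 1010111101
  1010110111
+ 1010111101
= 0101110100  (discard carry-out 1)
Result 0101110100: MSB = 0 → value 372.
Both addends are negative but the stored result is non-negative: signed overflow. The true value -329 + (-323) = -652 lies outside [-512, 511].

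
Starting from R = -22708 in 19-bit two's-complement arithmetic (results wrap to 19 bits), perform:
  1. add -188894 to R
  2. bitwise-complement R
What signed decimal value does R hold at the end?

Start: R = -22708 = 1111010011101001100.
R = -22708 + (-188894) = -211602 = 1001100010101101110
R = NOT 1001100010101101110 = 0110011101010010001 = 211601

211601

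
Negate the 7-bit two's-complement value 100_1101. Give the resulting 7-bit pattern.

0110011

Invert: 0110010. Add 1: 0110011.
Check: 1001101 = -51, 0110011 = 51.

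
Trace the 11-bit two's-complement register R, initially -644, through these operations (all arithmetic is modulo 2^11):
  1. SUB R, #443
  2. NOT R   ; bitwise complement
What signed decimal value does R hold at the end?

-962

Start: R = -644 = 10101111100.
R = -644 − 443 = -1087; wraps to 961 = 01111000001
R = NOT 01111000001 = 10000111110 = -962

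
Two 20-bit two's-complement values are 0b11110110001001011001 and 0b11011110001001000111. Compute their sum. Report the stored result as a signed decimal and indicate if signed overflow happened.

0b11110110001001011001 → 11110110001001011001 = -40359 (signed)
0b11011110001001000111 → 11011110001001000111 = -138681 (signed)
  11110110001001011001
+ 11011110001001000111
= 11010100010010100000  (discard carry-out 1)
Result 11010100010010100000: MSB = 1 → 869536 − 1048576 = -179040.
Both addends are negative and so is the stored result: no signed overflow.

-179040; no overflow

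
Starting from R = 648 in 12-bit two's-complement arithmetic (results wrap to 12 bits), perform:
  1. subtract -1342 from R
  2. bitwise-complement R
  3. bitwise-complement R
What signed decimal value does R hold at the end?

Start: R = 648 = 001010001000.
R = 648 − (-1342) = 1990 = 011111000110
R = NOT 011111000110 = 100000111001 = -1991
R = NOT 100000111001 = 011111000110 = 1990

1990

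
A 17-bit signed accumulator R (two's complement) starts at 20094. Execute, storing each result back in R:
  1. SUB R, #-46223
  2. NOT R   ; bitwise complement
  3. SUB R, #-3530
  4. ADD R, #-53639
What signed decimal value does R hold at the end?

14645

Start: R = 20094 = 00100111001111110.
R = 20094 − (-46223) = 66317; wraps to -64755 = 10000001100001101
R = NOT 10000001100001101 = 01111110011110010 = 64754
R = 64754 − (-3530) = 68284; wraps to -62788 = 10000101010111100
R = -62788 + (-53639) = -116427; wraps to 14645 = 00011100100110101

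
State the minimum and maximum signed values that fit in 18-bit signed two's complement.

min = -131072, max = 131071

Minimum: −2^17 = -131072.
Maximum: 2^17 − 1 = 131071.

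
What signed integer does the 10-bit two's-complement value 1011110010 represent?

-270

MSB is 1, so the value is negative.
Invert: 0100001101. Add 1: 0100001110 = 270. So the value is −270.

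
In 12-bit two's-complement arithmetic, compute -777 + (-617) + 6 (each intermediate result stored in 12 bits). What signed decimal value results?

-777 + (-617) = -1394 (101010001110)
-1394 + 6 = -1388 (101010010100)

-1388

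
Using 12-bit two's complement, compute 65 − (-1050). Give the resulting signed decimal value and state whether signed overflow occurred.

65 → 000001000001
-1050 → 101111100110
Subtract via negate-and-add: invert 101111100110 + 1 = 010000011010 (i.e. 1050).
  000001000001
+ 010000011010
= 010001011011
Result 010001011011: MSB = 0 → value 1115.
Both addends (after negating the subtrahend) are non-negative and so is the stored result: no signed overflow.

1115; no overflow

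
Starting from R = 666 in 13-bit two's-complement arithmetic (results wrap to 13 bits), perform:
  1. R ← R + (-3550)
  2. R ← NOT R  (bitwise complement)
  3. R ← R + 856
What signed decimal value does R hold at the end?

Start: R = 666 = 0001010011010.
R = 666 + (-3550) = -2884 = 1010010111100
R = NOT 1010010111100 = 0101101000011 = 2883
R = 2883 + 856 = 3739 = 0111010011011

3739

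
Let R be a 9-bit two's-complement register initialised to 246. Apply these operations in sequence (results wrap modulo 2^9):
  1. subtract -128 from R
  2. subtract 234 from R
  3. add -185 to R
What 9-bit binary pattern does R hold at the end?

Start: R = 246 = 011110110.
R = 246 − (-128) = 374; wraps to -138 = 101110110
R = -138 − 234 = -372; wraps to 140 = 010001100
R = 140 + (-185) = -45 = 111010011

111010011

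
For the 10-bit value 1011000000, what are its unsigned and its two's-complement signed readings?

Unsigned: 1011000000 = 704.
Signed: MSB=1 → 704 − 1024 = -320.

unsigned = 704, signed = -320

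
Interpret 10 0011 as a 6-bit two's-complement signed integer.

-29

MSB is 1, so the value is negative.
Invert: 011100. Add 1: 011101 = 29. So the value is −29.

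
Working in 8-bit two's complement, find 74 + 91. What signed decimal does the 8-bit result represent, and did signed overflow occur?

74 → 01001010
91 → 01011011
  01001010
+ 01011011
= 10100101
Result 10100101: MSB = 1 → 165 − 256 = -91.
Both addends are non-negative but the stored result is negative: signed overflow. The true value 74 + 91 = 165 lies outside [-128, 127].

-91; overflow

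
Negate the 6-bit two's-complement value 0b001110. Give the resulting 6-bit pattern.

110010

Invert: 110001. Add 1: 110010.
Check: 001110 = 14, 110010 = -14.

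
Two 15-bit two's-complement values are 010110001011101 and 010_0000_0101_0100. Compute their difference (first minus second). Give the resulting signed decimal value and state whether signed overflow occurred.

3081; no overflow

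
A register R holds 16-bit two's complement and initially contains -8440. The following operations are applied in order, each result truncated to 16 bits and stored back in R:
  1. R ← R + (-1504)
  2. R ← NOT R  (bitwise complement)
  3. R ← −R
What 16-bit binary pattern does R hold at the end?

Start: R = -8440 = 1101111100001000.
R = -8440 + (-1504) = -9944 = 1101100100101000
R = NOT 1101100100101000 = 0010011011010111 = 9943
R = −(9943) = -9943 = 1101100100101001

1101100100101001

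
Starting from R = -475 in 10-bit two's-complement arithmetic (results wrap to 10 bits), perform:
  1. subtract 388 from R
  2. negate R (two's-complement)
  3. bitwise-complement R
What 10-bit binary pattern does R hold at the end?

Start: R = -475 = 1000100101.
R = -475 − 388 = -863; wraps to 161 = 0010100001
R = −(161) = -161 = 1101011111
R = NOT 1101011111 = 0010100000 = 160

0010100000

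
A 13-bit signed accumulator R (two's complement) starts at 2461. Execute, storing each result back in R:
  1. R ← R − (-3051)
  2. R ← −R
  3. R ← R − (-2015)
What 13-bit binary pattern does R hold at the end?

1001001010111

Start: R = 2461 = 0100110011101.
R = 2461 − (-3051) = 5512; wraps to -2680 = 1010110001000
R = −(-2680) = 2680 = 0101001111000
R = 2680 − (-2015) = 4695; wraps to -3497 = 1001001010111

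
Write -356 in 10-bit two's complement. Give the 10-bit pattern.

|-356| = 356 = 0101100100 in 10 bits.
Invert the bits: 1010011011. Add 1: 1010011100.

1010011100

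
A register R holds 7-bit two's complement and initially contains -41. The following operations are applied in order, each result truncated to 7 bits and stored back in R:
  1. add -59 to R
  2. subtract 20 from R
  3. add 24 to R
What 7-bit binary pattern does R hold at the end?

Start: R = -41 = 1010111.
R = -41 + (-59) = -100; wraps to 28 = 0011100
R = 28 − 20 = 8 = 0001000
R = 8 + 24 = 32 = 0100000

0100000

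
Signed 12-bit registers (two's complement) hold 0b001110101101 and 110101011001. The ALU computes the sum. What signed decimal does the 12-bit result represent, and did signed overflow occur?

0b001110101101 → 001110101101 = 941 (signed)
110101011001 = -679 (signed)
  001110101101
+ 110101011001
= 000100000110  (discard carry-out 1)
Result 000100000110: MSB = 0 → value 262.
Addends have opposite signs, so signed overflow cannot occur.

262; no overflow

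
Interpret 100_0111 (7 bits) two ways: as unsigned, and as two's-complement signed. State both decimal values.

Unsigned: 1000111 = 71.
Signed: MSB=1 → 71 − 128 = -57.

unsigned = 71, signed = -57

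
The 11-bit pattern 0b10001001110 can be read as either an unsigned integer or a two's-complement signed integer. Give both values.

unsigned = 1102, signed = -946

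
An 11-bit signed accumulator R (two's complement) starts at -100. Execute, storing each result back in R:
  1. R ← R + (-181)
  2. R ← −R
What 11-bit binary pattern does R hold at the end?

00100011001

Start: R = -100 = 11110011100.
R = -100 + (-181) = -281 = 11011100111
R = −(-281) = 281 = 00100011001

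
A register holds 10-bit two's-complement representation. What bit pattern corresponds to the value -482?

|-482| = 482 = 0111100010 in 10 bits.
Invert the bits: 1000011101. Add 1: 1000011110.

1000011110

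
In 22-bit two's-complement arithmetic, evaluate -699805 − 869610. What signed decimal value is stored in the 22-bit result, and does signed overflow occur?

-1569415; no overflow

-699805 → 1101010101001001100011
869610 → 0011010100010011101010
Subtract via negate-and-add: invert 0011010100010011101010 + 1 = 1100101011101100010110 (i.e. -869610).
  1101010101001001100011
+ 1100101011101100010110
= 1010000000110101111001  (discard carry-out 1)
Result 1010000000110101111001: MSB = 1 → 2624889 − 4194304 = -1569415.
Both addends (after negating the subtrahend) are negative and so is the stored result: no signed overflow.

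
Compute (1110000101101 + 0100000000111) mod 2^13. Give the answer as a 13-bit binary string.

0010000110100

  1110000101101
+ 0100000000111
= 0010000110100  (discard carry-out 1)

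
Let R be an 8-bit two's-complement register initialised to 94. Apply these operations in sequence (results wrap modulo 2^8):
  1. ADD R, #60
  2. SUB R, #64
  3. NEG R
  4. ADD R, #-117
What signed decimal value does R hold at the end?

Start: R = 94 = 01011110.
R = 94 + 60 = 154; wraps to -102 = 10011010
R = -102 − 64 = -166; wraps to 90 = 01011010
R = −(90) = -90 = 10100110
R = -90 + (-117) = -207; wraps to 49 = 00110001

49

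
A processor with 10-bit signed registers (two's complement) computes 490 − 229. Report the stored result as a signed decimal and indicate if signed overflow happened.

261; no overflow

490 → 0111101010
229 → 0011100101
Subtract via negate-and-add: invert 0011100101 + 1 = 1100011011 (i.e. -229).
  0111101010
+ 1100011011
= 0100000101  (discard carry-out 1)
Result 0100000101: MSB = 0 → value 261.
Addends (after negating the subtrahend) have opposite signs, so signed overflow cannot occur.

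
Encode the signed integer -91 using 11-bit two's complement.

11110100101

|-91| = 91 = 00001011011 in 11 bits.
Invert the bits: 11110100100. Add 1: 11110100101.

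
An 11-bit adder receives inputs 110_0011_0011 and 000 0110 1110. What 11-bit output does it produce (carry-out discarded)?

  11000110011
+ 00001101110
= 11010100001

11010100001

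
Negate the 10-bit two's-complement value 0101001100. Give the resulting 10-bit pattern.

1010110100

Invert: 1010110011. Add 1: 1010110100.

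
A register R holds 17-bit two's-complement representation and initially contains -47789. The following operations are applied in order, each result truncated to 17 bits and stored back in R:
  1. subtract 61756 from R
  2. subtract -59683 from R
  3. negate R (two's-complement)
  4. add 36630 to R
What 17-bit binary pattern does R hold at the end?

10101000111011100

Start: R = -47789 = 10100010101010011.
R = -47789 − 61756 = -109545; wraps to 21527 = 00101010000010111
R = 21527 − (-59683) = 81210; wraps to -49862 = 10011110100111010
R = −(-49862) = 49862 = 01100001011000110
R = 49862 + 36630 = 86492; wraps to -44580 = 10101000111011100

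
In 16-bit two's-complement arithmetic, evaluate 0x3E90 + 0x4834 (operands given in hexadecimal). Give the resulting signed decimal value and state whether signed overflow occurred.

-31036; overflow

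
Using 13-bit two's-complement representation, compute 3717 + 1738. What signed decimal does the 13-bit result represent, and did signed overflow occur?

3717 → 0111010000101
1738 → 0011011001010
  0111010000101
+ 0011011001010
= 1010101001111
Result 1010101001111: MSB = 1 → 5455 − 8192 = -2737.
Both addends are non-negative but the stored result is negative: signed overflow. The true value 3717 + 1738 = 5455 lies outside [-4096, 4095].

-2737; overflow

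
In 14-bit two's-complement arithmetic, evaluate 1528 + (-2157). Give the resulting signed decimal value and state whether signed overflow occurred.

1528 → 00010111111000
-2157 → 11011110010011
  00010111111000
+ 11011110010011
= 11110110001011
Result 11110110001011: MSB = 1 → 15755 − 16384 = -629.
Addends have opposite signs, so signed overflow cannot occur.

-629; no overflow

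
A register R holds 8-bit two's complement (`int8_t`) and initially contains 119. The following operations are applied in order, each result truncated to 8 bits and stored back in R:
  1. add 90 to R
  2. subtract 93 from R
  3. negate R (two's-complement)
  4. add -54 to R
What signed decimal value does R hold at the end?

Start: R = 119 = 01110111.
R = 119 + 90 = 209; wraps to -47 = 11010001
R = -47 − 93 = -140; wraps to 116 = 01110100
R = −(116) = -116 = 10001100
R = -116 + (-54) = -170; wraps to 86 = 01010110

86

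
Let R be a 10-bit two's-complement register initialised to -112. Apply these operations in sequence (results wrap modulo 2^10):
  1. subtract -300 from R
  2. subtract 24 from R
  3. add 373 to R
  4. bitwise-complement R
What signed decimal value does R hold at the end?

486

Start: R = -112 = 1110010000.
R = -112 − (-300) = 188 = 0010111100
R = 188 − 24 = 164 = 0010100100
R = 164 + 373 = 537; wraps to -487 = 1000011001
R = NOT 1000011001 = 0111100110 = 486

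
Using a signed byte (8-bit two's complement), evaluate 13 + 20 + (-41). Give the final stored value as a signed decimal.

-8

13 + 20 = 33 (00100001)
33 + (-41) = -8 (11111000)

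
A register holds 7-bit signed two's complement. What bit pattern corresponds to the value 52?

0110100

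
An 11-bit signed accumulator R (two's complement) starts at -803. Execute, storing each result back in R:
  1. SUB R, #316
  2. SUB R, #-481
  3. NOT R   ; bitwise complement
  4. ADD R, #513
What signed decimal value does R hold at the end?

-898

Start: R = -803 = 10011011101.
R = -803 − 316 = -1119; wraps to 929 = 01110100001
R = 929 − (-481) = 1410; wraps to -638 = 10110000010
R = NOT 10110000010 = 01001111101 = 637
R = 637 + 513 = 1150; wraps to -898 = 10001111110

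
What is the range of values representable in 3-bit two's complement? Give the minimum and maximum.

Minimum: −2^2 = -4.
Maximum: 2^2 − 1 = 3.

min = -4, max = 3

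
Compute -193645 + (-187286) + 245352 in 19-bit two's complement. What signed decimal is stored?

-135579

-193645 + (-187286) = -380931 → wraps to 143357 (0100010111111111101)
143357 + 245352 = 388709 → wraps to -135579 (1011110111001100101)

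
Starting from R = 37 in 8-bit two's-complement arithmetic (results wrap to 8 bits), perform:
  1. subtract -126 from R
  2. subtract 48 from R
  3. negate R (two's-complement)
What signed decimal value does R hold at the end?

Start: R = 37 = 00100101.
R = 37 − (-126) = 163; wraps to -93 = 10100011
R = -93 − 48 = -141; wraps to 115 = 01110011
R = −(115) = -115 = 10001101

-115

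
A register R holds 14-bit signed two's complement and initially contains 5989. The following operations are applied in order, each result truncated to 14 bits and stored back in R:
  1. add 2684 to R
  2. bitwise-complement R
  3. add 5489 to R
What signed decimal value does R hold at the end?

-3185

Start: R = 5989 = 01011101100101.
R = 5989 + 2684 = 8673; wraps to -7711 = 10000111100001
R = NOT 10000111100001 = 01111000011110 = 7710
R = 7710 + 5489 = 13199; wraps to -3185 = 11001110001111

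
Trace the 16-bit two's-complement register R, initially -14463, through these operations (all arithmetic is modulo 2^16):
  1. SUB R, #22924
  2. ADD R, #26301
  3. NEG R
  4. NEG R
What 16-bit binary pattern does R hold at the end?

Start: R = -14463 = 1100011110000001.
R = -14463 − 22924 = -37387; wraps to 28149 = 0110110111110101
R = 28149 + 26301 = 54450; wraps to -11086 = 1101010010110010
R = −(-11086) = 11086 = 0010101101001110
R = −(11086) = -11086 = 1101010010110010

1101010010110010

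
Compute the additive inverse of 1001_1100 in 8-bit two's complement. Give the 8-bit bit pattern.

01100100

Invert: 01100011. Add 1: 01100100.
Check: 10011100 = -100, 01100100 = 100.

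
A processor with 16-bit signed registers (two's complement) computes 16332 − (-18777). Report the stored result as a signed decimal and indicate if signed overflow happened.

16332 → 0011111111001100
-18777 → 1011011010100111
Subtract via negate-and-add: invert 1011011010100111 + 1 = 0100100101011001 (i.e. 18777).
  0011111111001100
+ 0100100101011001
= 1000100100100101
Result 1000100100100101: MSB = 1 → 35109 − 65536 = -30427.
Both addends (after negating the subtrahend) are non-negative but the stored result is negative: signed overflow. The true value 16332 − (-18777) = 35109 lies outside [-32768, 32767].

-30427; overflow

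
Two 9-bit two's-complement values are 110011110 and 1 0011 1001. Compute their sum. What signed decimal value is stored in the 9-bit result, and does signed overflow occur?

215; overflow

110011110 = -98 (signed)
1 0011 1001 → 100111001 = -199 (signed)
  110011110
+ 100111001
= 011010111  (discard carry-out 1)
Result 011010111: MSB = 0 → value 215.
Both addends are negative but the stored result is non-negative: signed overflow. The true value -98 + (-199) = -297 lies outside [-256, 255].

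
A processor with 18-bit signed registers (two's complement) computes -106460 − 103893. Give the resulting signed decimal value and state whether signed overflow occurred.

51791; overflow

-106460 → 100110000000100100
103893 → 011001010111010101
Subtract via negate-and-add: invert 011001010111010101 + 1 = 100110101000101011 (i.e. -103893).
  100110000000100100
+ 100110101000101011
= 001100101001001111  (discard carry-out 1)
Result 001100101001001111: MSB = 0 → value 51791.
Both addends (after negating the subtrahend) are negative but the stored result is non-negative: signed overflow. The true value -106460 − 103893 = -210353 lies outside [-131072, 131071].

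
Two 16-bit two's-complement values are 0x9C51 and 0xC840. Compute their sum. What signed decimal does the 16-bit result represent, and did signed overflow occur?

25745; overflow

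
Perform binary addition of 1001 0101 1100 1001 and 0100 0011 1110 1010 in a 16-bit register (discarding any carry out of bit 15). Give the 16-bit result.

1101100110110011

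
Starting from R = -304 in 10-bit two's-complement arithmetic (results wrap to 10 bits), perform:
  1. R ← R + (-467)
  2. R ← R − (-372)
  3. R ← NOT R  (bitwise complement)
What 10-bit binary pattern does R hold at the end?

Start: R = -304 = 1011010000.
R = -304 + (-467) = -771; wraps to 253 = 0011111101
R = 253 − (-372) = 625; wraps to -399 = 1001110001
R = NOT 1001110001 = 0110001110 = 398

0110001110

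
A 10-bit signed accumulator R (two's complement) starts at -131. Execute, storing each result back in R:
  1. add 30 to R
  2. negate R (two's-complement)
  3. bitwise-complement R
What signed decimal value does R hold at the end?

Start: R = -131 = 1101111101.
R = -131 + 30 = -101 = 1110011011
R = −(-101) = 101 = 0001100101
R = NOT 0001100101 = 1110011010 = -102

-102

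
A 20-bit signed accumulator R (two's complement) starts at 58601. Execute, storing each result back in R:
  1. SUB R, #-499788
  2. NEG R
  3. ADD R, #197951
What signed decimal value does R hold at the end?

-360438

Start: R = 58601 = 00001110010011101001.
R = 58601 − (-499788) = 558389; wraps to -490187 = 10001000010100110101
R = −(-490187) = 490187 = 01110111101011001011
R = 490187 + 197951 = 688138; wraps to -360438 = 10101000000000001010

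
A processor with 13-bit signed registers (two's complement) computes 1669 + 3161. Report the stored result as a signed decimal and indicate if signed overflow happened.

1669 → 0011010000101
3161 → 0110001011001
  0011010000101
+ 0110001011001
= 1001011011110
Result 1001011011110: MSB = 1 → 4830 − 8192 = -3362.
Both addends are non-negative but the stored result is negative: signed overflow. The true value 1669 + 3161 = 4830 lies outside [-4096, 4095].

-3362; overflow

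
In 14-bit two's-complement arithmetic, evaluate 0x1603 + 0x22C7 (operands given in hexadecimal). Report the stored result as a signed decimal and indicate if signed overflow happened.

-1846; no overflow

0x1603 = 01011000000011 = 5635 (signed)
0x22C7 = 10001011000111 = -7481 (signed)
  01011000000011
+ 10001011000111
= 11100011001010
Result 11100011001010: MSB = 1 → 14538 − 16384 = -1846.
Addends have opposite signs, so signed overflow cannot occur.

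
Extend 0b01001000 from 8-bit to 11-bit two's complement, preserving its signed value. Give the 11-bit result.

MSB of 01001000 is 0; replicate it into the new high bits.
000|01001000 → 00001001000 (still 72).

00001001000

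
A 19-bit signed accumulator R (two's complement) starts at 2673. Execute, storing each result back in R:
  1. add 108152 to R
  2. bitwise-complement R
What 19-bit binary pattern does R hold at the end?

Start: R = 2673 = 0000000101001110001.
R = 2673 + 108152 = 110825 = 0011011000011101001
R = NOT 0011011000011101001 = 1100100111100010110 = -110826

1100100111100010110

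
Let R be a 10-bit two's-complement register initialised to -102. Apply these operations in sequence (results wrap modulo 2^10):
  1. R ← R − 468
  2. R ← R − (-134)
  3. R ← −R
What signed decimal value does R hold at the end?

436

Start: R = -102 = 1110011010.
R = -102 − 468 = -570; wraps to 454 = 0111000110
R = 454 − (-134) = 588; wraps to -436 = 1001001100
R = −(-436) = 436 = 0110110100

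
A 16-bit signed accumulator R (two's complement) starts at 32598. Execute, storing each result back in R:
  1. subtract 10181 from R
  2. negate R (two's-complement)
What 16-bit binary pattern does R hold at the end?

Start: R = 32598 = 0111111101010110.
R = 32598 − 10181 = 22417 = 0101011110010001
R = −(22417) = -22417 = 1010100001101111

1010100001101111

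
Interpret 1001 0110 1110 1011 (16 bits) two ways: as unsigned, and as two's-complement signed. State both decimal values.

unsigned = 38635, signed = -26901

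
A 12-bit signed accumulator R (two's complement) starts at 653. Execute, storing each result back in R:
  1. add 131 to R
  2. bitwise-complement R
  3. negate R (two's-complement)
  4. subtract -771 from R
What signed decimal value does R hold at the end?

1556

Start: R = 653 = 001010001101.
R = 653 + 131 = 784 = 001100010000
R = NOT 001100010000 = 110011101111 = -785
R = −(-785) = 785 = 001100010001
R = 785 − (-771) = 1556 = 011000010100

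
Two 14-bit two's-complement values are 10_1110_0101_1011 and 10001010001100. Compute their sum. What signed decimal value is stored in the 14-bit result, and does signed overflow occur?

4327; overflow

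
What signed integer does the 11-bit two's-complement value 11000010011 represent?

-493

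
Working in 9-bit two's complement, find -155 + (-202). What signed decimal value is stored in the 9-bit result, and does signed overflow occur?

-155 → 101100101
-202 → 100110110
  101100101
+ 100110110
= 010011011  (discard carry-out 1)
Result 010011011: MSB = 0 → value 155.
Both addends are negative but the stored result is non-negative: signed overflow. The true value -155 + (-202) = -357 lies outside [-256, 255].

155; overflow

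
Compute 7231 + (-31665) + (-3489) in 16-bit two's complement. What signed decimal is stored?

7231 + (-31665) = -24434 (1010000010001110)
-24434 + (-3489) = -27923 (1001001011101101)

-27923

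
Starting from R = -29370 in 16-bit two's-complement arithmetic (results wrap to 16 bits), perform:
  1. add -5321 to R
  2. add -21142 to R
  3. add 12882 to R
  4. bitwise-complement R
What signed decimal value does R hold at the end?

-22586

Start: R = -29370 = 1000110101000110.
R = -29370 + (-5321) = -34691; wraps to 30845 = 0111100001111101
R = 30845 + (-21142) = 9703 = 0010010111100111
R = 9703 + 12882 = 22585 = 0101100000111001
R = NOT 0101100000111001 = 1010011111000110 = -22586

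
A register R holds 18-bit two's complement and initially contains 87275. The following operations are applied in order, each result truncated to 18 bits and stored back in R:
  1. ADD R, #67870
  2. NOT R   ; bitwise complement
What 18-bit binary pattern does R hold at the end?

011010000111110110

Start: R = 87275 = 010101010011101011.
R = 87275 + 67870 = 155145; wraps to -106999 = 100101111000001001
R = NOT 100101111000001001 = 011010000111110110 = 106998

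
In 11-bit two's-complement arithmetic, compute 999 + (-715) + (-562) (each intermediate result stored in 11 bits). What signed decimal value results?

-278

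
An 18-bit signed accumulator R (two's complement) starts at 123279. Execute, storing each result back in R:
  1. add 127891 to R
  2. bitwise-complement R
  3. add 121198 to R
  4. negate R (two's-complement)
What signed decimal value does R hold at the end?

Start: R = 123279 = 011110000110001111.
R = 123279 + 127891 = 251170; wraps to -10974 = 111101010100100010
R = NOT 111101010100100010 = 000010101011011101 = 10973
R = 10973 + 121198 = 132171; wraps to -129973 = 100000010001001011
R = −(-129973) = 129973 = 011111101110110101

129973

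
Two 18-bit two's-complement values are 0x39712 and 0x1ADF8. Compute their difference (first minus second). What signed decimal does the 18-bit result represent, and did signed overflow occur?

0x39712 = 111001011100010010 = -26862 (signed)
0x1ADF8 = 011010110111111000 = 110072 (signed)
Subtract via negate-and-add: invert 011010110111111000 + 1 = 100101001000001000 (i.e. -110072).
  111001011100010010
+ 100101001000001000
= 011110100100011010  (discard carry-out 1)
Result 011110100100011010: MSB = 0 → value 125210.
Both addends (after negating the subtrahend) are negative but the stored result is non-negative: signed overflow. The true value -26862 − 110072 = -136934 lies outside [-131072, 131071].

125210; overflow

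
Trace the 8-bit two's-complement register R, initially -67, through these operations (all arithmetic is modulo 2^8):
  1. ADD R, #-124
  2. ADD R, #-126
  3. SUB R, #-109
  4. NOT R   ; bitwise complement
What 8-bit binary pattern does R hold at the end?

11001111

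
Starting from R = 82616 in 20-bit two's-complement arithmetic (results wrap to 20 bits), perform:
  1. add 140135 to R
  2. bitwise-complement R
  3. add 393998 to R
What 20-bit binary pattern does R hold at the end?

Start: R = 82616 = 00010100001010111000.
R = 82616 + 140135 = 222751 = 00110110011000011111
R = NOT 00110110011000011111 = 11001001100111100000 = -222752
R = -222752 + 393998 = 171246 = 00101001110011101110

00101001110011101110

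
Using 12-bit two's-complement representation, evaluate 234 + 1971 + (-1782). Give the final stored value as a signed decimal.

234 + 1971 = 2205 → wraps to -1891 (100010011101)
-1891 + (-1782) = -3673 → wraps to 423 (000110100111)

423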